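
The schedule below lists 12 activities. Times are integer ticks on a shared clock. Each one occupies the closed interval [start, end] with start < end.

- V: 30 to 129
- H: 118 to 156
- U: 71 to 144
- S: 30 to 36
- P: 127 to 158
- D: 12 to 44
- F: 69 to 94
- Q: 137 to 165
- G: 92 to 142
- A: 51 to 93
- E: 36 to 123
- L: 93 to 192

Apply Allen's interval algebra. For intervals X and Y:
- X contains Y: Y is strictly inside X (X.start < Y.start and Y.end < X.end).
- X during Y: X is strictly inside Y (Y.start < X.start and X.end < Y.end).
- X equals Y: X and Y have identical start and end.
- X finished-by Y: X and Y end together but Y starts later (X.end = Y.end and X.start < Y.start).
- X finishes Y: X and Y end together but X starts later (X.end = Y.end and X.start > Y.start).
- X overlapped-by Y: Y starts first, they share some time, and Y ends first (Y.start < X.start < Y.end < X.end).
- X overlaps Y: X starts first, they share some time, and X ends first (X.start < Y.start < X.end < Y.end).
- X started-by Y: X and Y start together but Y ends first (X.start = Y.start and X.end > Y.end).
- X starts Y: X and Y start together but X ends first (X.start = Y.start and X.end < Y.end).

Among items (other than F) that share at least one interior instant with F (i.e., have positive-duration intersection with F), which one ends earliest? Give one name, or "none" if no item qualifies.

Target F = [69, 94].
A [51, 93] → overlaps → candidate.
D [12, 44] → before → excluded.
E [36, 123] → contains → candidate.
G [92, 142] → overlapped-by → candidate.
H [118, 156] → after → excluded.
L [93, 192] → overlapped-by → candidate.
P [127, 158] → after → excluded.
Q [137, 165] → after → excluded.
S [30, 36] → before → excluded.
U [71, 144] → overlapped-by → candidate.
V [30, 129] → contains → candidate.
Among candidates, earliest end is 93 → A.

A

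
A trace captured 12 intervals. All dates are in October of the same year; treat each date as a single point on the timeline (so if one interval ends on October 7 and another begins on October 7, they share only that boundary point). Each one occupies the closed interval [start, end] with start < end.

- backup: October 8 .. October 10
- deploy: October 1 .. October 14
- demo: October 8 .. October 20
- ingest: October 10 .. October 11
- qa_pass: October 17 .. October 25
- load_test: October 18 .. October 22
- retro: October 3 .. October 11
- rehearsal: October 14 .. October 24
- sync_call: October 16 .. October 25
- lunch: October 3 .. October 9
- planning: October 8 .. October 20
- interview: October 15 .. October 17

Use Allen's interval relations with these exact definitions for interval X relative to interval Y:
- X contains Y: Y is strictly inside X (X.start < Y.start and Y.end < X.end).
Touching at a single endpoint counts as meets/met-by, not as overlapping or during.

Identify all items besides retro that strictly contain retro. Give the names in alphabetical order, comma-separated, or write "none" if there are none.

Target retro = [October 3, October 11].
backup [October 8, October 10] → during → no.
demo [October 8, October 20] → overlapped-by → no.
deploy [October 1, October 14] → contains → yes.
ingest [October 10, October 11] → finishes → no.
interview [October 15, October 17] → after → no.
load_test [October 18, October 22] → after → no.
lunch [October 3, October 9] → starts → no.
planning [October 8, October 20] → overlapped-by → no.
qa_pass [October 17, October 25] → after → no.
rehearsal [October 14, October 24] → after → no.
sync_call [October 16, October 25] → after → no.
Result: deploy.

deploy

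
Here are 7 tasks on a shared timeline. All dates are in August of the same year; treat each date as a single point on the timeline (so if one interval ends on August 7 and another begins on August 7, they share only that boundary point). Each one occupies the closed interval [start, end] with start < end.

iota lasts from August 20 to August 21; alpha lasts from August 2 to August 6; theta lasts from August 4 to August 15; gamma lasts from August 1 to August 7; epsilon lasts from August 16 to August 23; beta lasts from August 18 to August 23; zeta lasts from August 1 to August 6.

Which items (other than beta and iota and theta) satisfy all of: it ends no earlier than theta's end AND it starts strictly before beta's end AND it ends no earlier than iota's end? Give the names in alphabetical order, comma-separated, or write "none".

Conditions: its end is no earlier than theta's end (X.end >= August 15) AND its start is strictly before beta's end (X.start < August 23) AND its end is no earlier than iota's end (X.end >= August 21).
alpha: end August 6 >= August 15? ✗; start August 2 < August 23? ✓; end August 6 >= August 21? ✗ → no.
epsilon: end August 23 >= August 15? ✓; start August 16 < August 23? ✓; end August 23 >= August 21? ✓ → yes.
gamma: end August 7 >= August 15? ✗; start August 1 < August 23? ✓; end August 7 >= August 21? ✗ → no.
zeta: end August 6 >= August 15? ✗; start August 1 < August 23? ✓; end August 6 >= August 21? ✗ → no.
Result: epsilon.

epsilon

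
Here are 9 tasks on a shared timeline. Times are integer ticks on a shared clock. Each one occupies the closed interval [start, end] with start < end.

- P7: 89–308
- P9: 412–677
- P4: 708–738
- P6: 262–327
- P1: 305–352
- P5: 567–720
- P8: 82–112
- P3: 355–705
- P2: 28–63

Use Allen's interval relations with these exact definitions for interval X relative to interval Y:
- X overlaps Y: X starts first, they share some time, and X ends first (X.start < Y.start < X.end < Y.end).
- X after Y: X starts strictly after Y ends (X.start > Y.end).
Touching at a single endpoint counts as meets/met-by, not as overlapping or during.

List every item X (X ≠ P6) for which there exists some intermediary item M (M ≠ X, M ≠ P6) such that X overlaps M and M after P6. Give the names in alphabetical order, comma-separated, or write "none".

Target P6 = [262, 327].
Intermediaries M with M after P6: P3, P4, P5, P9.
Via P3 — items with X overlaps P3: none.
Via P4 — items with X overlaps P4: P5.
Via P5 — items with X overlaps P5: P3, P9.
Via P9 — items with X overlaps P9: none.
Union: P3, P5, P9.

P3, P5, P9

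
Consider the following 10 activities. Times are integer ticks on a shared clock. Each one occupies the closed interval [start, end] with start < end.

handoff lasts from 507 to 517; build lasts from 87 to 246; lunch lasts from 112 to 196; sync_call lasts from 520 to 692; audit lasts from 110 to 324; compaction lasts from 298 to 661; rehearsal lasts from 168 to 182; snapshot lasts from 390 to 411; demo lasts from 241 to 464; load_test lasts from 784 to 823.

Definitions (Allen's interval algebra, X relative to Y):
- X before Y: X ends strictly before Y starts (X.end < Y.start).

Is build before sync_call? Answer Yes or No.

build = [87, 246], sync_call = [520, 692].
Actual relation of build to sync_call: before.
Asked whether 'before' holds → Yes.

Yes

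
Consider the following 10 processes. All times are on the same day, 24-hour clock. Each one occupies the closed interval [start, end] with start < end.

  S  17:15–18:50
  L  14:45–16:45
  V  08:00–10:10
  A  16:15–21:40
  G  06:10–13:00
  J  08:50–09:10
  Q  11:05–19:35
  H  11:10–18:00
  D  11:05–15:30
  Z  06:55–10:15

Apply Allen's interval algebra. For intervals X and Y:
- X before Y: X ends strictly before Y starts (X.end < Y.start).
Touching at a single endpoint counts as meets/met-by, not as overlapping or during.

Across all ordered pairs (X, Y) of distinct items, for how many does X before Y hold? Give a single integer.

24

Checking all 90 ordered pairs for relation 'before'; matching pairs in alphabetical order:
(D, A): D before A ✓
(D, S): D before S ✓
(G, A): G before A ✓
(G, L): G before L ✓
(G, S): G before S ✓
(J, A): J before A ✓
(J, D): J before D ✓
(J, H): J before H ✓
(J, L): J before L ✓
(J, Q): J before Q ✓
(J, S): J before S ✓
(L, S): L before S ✓
(V, A): V before A ✓
(V, D): V before D ✓
(V, H): V before H ✓
(V, L): V before L ✓
(V, Q): V before Q ✓
(V, S): V before S ✓
(Z, A): Z before A ✓
(Z, D): Z before D ✓
(Z, H): Z before H ✓
(Z, L): Z before L ✓
(Z, Q): Z before Q ✓
(Z, S): Z before S ✓
Count: 24.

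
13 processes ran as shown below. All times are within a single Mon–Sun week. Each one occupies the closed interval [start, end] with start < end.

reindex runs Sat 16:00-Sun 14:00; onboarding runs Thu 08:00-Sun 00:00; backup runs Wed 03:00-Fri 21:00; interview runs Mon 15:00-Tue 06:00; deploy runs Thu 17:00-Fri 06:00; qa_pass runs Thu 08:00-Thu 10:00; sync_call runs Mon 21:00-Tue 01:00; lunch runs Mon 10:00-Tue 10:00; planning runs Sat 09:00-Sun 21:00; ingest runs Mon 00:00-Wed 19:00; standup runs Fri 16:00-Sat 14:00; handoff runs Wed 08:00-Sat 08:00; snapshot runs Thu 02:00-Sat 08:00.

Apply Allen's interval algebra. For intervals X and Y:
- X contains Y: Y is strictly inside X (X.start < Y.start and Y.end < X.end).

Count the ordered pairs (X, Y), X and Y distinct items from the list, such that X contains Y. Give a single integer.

15

Checking all 156 ordered pairs for relation 'contains'; matching pairs in alphabetical order:
(backup, deploy): backup contains deploy ✓
(backup, qa_pass): backup contains qa_pass ✓
(handoff, deploy): handoff contains deploy ✓
(handoff, qa_pass): handoff contains qa_pass ✓
(ingest, interview): ingest contains interview ✓
(ingest, lunch): ingest contains lunch ✓
(ingest, sync_call): ingest contains sync_call ✓
(interview, sync_call): interview contains sync_call ✓
(lunch, interview): lunch contains interview ✓
(lunch, sync_call): lunch contains sync_call ✓
(onboarding, deploy): onboarding contains deploy ✓
(onboarding, standup): onboarding contains standup ✓
(planning, reindex): planning contains reindex ✓
(snapshot, deploy): snapshot contains deploy ✓
(snapshot, qa_pass): snapshot contains qa_pass ✓
Count: 15.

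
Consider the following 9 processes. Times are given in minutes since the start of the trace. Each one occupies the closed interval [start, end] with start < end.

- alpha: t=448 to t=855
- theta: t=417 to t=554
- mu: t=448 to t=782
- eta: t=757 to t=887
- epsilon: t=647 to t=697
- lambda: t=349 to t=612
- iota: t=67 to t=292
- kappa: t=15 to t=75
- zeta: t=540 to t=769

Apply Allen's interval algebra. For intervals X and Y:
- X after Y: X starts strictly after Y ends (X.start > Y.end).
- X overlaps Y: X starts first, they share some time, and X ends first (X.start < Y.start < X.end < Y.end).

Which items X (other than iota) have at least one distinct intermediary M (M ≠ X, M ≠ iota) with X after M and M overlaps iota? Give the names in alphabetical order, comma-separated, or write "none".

Target iota = [t=67, t=292].
Intermediaries M with M overlaps iota: kappa.
Via kappa — items with X after kappa: alpha, epsilon, eta, lambda, mu, theta, zeta.
Union: alpha, epsilon, eta, lambda, mu, theta, zeta.

alpha, epsilon, eta, lambda, mu, theta, zeta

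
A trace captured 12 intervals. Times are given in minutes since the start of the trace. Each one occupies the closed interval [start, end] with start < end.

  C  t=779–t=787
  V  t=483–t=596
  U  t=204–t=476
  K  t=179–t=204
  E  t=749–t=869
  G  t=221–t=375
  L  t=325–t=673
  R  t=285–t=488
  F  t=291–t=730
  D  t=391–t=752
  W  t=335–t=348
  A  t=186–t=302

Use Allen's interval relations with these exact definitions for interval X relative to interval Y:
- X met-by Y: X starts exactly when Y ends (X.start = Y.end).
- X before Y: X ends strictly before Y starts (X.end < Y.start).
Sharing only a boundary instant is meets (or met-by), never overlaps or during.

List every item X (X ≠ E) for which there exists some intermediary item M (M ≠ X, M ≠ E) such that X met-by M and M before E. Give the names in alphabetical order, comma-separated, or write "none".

Target E = [t=749, t=869].
Intermediaries M with M before E: A, F, G, K, L, R, U, V, W.
Via A — items with X met-by A: none.
Via F — items with X met-by F: none.
Via G — items with X met-by G: none.
Via K — items with X met-by K: U.
Via L — items with X met-by L: none.
Via R — items with X met-by R: none.
Via U — items with X met-by U: none.
Via V — items with X met-by V: none.
Via W — items with X met-by W: none.
Union: U.

U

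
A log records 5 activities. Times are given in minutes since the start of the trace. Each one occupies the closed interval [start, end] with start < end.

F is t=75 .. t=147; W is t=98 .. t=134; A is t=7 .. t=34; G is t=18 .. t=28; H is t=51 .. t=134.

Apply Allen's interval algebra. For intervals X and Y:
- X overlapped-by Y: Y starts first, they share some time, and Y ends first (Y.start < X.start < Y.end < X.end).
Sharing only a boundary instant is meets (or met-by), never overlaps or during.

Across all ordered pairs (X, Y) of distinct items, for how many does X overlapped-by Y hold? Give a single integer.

Checking all 20 ordered pairs for relation 'overlapped-by'; matching pairs in alphabetical order:
(F, H): F overlapped-by H ✓
Count: 1.

1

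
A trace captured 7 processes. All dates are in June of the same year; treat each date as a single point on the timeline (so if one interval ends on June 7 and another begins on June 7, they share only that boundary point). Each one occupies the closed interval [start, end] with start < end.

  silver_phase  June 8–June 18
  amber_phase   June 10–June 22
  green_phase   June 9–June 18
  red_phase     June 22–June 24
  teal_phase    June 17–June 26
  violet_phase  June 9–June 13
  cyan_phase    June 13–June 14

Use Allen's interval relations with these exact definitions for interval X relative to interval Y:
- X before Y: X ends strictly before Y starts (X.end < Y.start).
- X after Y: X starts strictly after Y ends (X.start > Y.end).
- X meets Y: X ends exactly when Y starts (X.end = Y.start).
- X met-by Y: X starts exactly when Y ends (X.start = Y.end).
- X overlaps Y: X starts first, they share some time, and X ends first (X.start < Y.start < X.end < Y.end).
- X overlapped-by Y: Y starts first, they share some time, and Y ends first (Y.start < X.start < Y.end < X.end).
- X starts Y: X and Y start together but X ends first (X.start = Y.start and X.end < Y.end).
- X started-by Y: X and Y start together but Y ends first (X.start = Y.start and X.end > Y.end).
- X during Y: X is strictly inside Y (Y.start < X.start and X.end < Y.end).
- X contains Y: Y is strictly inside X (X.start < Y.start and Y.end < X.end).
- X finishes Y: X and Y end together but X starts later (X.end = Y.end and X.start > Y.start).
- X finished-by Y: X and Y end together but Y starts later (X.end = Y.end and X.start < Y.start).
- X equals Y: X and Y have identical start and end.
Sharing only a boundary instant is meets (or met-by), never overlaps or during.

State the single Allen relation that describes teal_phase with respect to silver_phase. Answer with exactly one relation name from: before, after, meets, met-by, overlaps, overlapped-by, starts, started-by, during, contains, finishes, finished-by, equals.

overlapped-by

teal_phase = [June 17, June 26]; silver_phase = [June 8, June 18].
Compare endpoints: teal_phase.start > silver_phase.start, teal_phase.start < silver_phase.end, teal_phase.end > silver_phase.start, teal_phase.end > silver_phase.end.
That pattern is 'overlapped-by'.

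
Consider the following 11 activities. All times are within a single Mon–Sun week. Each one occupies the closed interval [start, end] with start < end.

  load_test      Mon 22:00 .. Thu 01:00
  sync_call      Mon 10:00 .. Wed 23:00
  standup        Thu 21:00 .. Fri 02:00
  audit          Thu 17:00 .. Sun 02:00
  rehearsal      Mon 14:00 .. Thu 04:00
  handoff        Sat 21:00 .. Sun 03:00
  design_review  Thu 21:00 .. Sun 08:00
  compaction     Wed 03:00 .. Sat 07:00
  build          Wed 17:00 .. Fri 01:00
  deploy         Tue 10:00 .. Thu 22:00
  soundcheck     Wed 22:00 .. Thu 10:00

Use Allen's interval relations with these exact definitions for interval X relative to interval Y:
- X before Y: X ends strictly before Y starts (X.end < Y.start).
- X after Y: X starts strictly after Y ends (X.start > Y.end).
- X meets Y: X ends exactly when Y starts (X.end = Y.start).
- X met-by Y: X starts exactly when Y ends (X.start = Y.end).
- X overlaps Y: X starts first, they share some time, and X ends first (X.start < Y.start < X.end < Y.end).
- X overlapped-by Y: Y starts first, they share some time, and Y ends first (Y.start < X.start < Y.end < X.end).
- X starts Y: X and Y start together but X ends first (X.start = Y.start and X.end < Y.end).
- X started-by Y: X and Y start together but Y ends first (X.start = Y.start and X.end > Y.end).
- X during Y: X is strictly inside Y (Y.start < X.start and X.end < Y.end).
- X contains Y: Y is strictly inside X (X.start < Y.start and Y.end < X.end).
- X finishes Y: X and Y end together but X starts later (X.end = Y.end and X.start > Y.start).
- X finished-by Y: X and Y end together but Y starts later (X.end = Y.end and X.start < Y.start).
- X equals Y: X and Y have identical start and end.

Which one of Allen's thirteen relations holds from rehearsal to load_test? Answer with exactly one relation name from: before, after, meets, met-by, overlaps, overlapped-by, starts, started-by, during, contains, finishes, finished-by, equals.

contains

rehearsal = [Mon 14:00, Thu 04:00]; load_test = [Mon 22:00, Thu 01:00].
Compare endpoints: rehearsal.start < load_test.start, rehearsal.start < load_test.end, rehearsal.end > load_test.start, rehearsal.end > load_test.end.
That pattern is 'contains'.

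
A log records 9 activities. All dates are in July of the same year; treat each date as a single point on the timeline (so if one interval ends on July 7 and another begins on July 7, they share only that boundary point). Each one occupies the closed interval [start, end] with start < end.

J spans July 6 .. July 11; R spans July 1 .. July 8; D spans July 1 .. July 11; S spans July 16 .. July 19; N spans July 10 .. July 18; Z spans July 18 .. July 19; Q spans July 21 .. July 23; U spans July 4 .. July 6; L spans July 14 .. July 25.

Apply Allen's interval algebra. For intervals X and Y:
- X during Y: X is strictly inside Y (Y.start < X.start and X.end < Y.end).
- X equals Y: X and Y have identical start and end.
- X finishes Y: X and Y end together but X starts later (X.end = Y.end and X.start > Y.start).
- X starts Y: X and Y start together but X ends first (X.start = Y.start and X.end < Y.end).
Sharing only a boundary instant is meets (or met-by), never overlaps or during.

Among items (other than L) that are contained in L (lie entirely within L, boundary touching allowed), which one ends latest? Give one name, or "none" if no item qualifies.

Target L = [July 14, July 25].
D [July 1, July 11] → before → excluded.
J [July 6, July 11] → before → excluded.
N [July 10, July 18] → overlaps → excluded.
Q [July 21, July 23] → during → candidate.
R [July 1, July 8] → before → excluded.
S [July 16, July 19] → during → candidate.
U [July 4, July 6] → before → excluded.
Z [July 18, July 19] → during → candidate.
Among candidates, latest end is July 23 → Q.

Q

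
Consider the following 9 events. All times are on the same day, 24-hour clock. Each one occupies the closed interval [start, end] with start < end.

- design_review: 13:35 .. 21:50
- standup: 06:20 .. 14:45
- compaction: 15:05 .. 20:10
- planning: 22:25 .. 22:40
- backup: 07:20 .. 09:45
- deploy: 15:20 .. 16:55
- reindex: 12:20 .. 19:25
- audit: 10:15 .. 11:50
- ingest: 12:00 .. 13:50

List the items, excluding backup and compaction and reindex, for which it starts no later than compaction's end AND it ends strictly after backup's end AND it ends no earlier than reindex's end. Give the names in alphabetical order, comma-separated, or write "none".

Conditions: its start is no later than compaction's end (X.start <= 20:10) AND its end is strictly after backup's end (X.end > 09:45) AND its end is no earlier than reindex's end (X.end >= 19:25).
audit: start 10:15 <= 20:10? ✓; end 11:50 > 09:45? ✓; end 11:50 >= 19:25? ✗ → no.
deploy: start 15:20 <= 20:10? ✓; end 16:55 > 09:45? ✓; end 16:55 >= 19:25? ✗ → no.
design_review: start 13:35 <= 20:10? ✓; end 21:50 > 09:45? ✓; end 21:50 >= 19:25? ✓ → yes.
ingest: start 12:00 <= 20:10? ✓; end 13:50 > 09:45? ✓; end 13:50 >= 19:25? ✗ → no.
planning: start 22:25 <= 20:10? ✗; end 22:40 > 09:45? ✓; end 22:40 >= 19:25? ✓ → no.
standup: start 06:20 <= 20:10? ✓; end 14:45 > 09:45? ✓; end 14:45 >= 19:25? ✗ → no.
Result: design_review.

design_review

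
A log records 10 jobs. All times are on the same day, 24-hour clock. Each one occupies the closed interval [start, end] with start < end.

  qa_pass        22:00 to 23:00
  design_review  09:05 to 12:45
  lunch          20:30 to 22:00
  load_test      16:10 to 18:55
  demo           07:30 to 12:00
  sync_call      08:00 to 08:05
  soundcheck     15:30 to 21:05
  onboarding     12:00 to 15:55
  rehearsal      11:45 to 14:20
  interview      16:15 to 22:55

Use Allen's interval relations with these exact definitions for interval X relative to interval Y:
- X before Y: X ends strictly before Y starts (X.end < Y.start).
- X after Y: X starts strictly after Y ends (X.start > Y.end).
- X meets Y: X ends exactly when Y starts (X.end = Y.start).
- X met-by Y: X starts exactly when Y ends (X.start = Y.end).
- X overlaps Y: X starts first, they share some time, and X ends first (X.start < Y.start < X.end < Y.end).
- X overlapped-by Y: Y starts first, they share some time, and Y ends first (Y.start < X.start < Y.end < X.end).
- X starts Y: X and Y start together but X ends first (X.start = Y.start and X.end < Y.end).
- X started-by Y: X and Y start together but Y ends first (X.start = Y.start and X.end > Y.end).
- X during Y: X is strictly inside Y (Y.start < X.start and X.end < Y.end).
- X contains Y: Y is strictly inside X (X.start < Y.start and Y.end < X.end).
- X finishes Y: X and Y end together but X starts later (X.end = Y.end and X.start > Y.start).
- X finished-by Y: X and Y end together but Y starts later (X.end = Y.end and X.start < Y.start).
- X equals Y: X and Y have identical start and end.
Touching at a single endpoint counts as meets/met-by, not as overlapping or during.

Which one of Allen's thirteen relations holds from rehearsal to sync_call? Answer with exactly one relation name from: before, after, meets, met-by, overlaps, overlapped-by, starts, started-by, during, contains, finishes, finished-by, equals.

rehearsal = [11:45, 14:20]; sync_call = [08:00, 08:05].
Compare endpoints: rehearsal.start > sync_call.start, rehearsal.start > sync_call.end, rehearsal.end > sync_call.start, rehearsal.end > sync_call.end.
That pattern is 'after'.

after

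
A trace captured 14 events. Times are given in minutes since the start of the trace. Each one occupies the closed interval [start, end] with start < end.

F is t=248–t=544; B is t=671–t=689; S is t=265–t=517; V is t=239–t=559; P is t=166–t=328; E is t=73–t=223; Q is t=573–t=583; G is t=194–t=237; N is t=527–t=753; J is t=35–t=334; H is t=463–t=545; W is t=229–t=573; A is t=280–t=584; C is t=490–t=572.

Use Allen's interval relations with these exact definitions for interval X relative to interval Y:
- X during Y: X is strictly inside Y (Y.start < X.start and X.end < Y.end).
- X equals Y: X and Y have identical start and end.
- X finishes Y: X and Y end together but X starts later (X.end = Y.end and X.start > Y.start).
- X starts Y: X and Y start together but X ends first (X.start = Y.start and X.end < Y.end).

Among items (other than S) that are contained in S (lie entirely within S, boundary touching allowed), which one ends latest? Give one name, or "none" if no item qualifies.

Target S = [t=265, t=517].
A [t=280, t=584] → overlapped-by → excluded.
B [t=671, t=689] → after → excluded.
C [t=490, t=572] → overlapped-by → excluded.
E [t=73, t=223] → before → excluded.
F [t=248, t=544] → contains → excluded.
G [t=194, t=237] → before → excluded.
H [t=463, t=545] → overlapped-by → excluded.
J [t=35, t=334] → overlaps → excluded.
N [t=527, t=753] → after → excluded.
P [t=166, t=328] → overlaps → excluded.
Q [t=573, t=583] → after → excluded.
V [t=239, t=559] → contains → excluded.
W [t=229, t=573] → contains → excluded.
No candidates → none.

none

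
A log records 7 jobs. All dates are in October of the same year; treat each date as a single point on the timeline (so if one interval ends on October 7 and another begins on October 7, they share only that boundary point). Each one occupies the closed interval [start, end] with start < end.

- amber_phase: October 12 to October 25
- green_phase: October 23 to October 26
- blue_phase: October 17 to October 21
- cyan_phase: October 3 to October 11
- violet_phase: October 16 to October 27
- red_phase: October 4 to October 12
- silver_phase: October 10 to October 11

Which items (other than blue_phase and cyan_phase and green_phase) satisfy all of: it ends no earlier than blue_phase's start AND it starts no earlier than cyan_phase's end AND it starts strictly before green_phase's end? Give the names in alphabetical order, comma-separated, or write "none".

amber_phase, violet_phase

Conditions: its end is no earlier than blue_phase's start (X.end >= October 17) AND its start is no earlier than cyan_phase's end (X.start >= October 11) AND its start is strictly before green_phase's end (X.start < October 26).
amber_phase: end October 25 >= October 17? ✓; start October 12 >= October 11? ✓; start October 12 < October 26? ✓ → yes.
red_phase: end October 12 >= October 17? ✗; start October 4 >= October 11? ✗; start October 4 < October 26? ✓ → no.
silver_phase: end October 11 >= October 17? ✗; start October 10 >= October 11? ✗; start October 10 < October 26? ✓ → no.
violet_phase: end October 27 >= October 17? ✓; start October 16 >= October 11? ✓; start October 16 < October 26? ✓ → yes.
Result: amber_phase, violet_phase.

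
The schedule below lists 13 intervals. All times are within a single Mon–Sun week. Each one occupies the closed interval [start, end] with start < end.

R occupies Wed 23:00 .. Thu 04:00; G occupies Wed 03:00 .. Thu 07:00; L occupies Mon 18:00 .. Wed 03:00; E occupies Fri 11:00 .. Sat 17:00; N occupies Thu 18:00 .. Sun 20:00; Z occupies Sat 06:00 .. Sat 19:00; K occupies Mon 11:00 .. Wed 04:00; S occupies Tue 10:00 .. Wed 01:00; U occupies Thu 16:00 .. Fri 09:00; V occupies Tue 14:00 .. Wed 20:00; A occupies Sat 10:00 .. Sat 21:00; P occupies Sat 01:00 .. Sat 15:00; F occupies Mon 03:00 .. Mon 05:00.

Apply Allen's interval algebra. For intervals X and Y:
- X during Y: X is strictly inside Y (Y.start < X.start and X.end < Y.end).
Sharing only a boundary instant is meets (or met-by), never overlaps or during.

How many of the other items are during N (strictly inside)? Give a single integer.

Target N = [Thu 18:00, Sun 20:00].
A [Sat 10:00, Sat 21:00] → during → counts.
E [Fri 11:00, Sat 17:00] → during → counts.
F [Mon 03:00, Mon 05:00] → before → no.
G [Wed 03:00, Thu 07:00] → before → no.
K [Mon 11:00, Wed 04:00] → before → no.
L [Mon 18:00, Wed 03:00] → before → no.
P [Sat 01:00, Sat 15:00] → during → counts.
R [Wed 23:00, Thu 04:00] → before → no.
S [Tue 10:00, Wed 01:00] → before → no.
U [Thu 16:00, Fri 09:00] → overlaps → no.
V [Tue 14:00, Wed 20:00] → before → no.
Z [Sat 06:00, Sat 19:00] → during → counts.
Total: 4.

4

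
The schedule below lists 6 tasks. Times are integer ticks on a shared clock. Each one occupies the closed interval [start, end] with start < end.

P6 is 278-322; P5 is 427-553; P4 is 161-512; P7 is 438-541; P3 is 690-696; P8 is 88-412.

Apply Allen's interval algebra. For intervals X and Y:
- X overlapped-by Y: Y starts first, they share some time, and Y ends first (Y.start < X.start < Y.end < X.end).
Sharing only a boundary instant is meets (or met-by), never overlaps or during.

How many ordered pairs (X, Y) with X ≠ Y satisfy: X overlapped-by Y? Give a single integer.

3

Checking all 30 ordered pairs for relation 'overlapped-by'; matching pairs in alphabetical order:
(P4, P8): P4 overlapped-by P8 ✓
(P5, P4): P5 overlapped-by P4 ✓
(P7, P4): P7 overlapped-by P4 ✓
Count: 3.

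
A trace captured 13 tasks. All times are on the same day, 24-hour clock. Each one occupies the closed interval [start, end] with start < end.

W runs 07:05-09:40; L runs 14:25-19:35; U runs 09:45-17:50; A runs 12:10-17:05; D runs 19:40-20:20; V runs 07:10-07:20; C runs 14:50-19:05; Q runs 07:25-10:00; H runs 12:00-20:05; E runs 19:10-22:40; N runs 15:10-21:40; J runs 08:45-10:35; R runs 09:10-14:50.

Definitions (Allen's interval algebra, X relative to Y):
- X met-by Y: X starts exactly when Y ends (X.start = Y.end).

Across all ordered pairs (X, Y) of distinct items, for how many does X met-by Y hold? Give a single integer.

Checking all 156 ordered pairs for relation 'met-by'; matching pairs in alphabetical order:
(C, R): C met-by R ✓
Count: 1.

1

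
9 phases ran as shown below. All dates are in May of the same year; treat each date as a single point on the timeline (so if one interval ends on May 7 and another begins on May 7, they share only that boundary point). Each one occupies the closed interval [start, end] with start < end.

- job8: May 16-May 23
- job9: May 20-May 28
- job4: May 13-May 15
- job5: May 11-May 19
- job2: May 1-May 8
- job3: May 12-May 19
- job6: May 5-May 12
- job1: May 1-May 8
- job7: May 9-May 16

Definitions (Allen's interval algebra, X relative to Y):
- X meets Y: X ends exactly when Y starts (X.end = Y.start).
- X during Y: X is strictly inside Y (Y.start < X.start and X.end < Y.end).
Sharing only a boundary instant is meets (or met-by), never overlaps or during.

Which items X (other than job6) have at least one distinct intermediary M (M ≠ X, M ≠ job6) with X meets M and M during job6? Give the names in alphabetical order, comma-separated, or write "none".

Target job6 = [May 5, May 12].
Intermediaries M with M during job6: none.
Union: none.

none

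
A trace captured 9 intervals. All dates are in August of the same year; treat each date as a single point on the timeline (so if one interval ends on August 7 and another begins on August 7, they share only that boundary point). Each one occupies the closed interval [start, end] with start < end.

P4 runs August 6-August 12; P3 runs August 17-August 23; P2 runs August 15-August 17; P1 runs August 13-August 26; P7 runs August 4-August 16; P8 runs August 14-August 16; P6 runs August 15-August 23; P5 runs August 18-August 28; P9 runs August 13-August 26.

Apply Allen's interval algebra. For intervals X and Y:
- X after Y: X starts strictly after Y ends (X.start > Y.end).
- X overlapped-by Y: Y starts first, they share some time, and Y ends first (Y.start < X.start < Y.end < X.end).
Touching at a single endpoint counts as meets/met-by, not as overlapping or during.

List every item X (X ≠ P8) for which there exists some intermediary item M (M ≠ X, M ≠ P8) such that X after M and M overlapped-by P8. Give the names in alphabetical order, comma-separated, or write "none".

Target P8 = [August 14, August 16].
Intermediaries M with M overlapped-by P8: P2, P6.
Via P2 — items with X after P2: P5.
Via P6 — items with X after P6: none.
Union: P5.

P5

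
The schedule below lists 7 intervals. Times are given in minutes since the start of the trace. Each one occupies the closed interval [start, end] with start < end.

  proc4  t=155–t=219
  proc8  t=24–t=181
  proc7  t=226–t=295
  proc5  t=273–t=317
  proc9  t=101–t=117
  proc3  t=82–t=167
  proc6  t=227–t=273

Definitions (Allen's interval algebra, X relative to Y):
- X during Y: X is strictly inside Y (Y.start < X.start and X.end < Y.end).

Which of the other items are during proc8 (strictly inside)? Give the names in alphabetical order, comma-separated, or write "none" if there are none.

Target proc8 = [t=24, t=181].
proc3 [t=82, t=167] → during → yes.
proc4 [t=155, t=219] → overlapped-by → no.
proc5 [t=273, t=317] → after → no.
proc6 [t=227, t=273] → after → no.
proc7 [t=226, t=295] → after → no.
proc9 [t=101, t=117] → during → yes.
Result: proc3, proc9.

proc3, proc9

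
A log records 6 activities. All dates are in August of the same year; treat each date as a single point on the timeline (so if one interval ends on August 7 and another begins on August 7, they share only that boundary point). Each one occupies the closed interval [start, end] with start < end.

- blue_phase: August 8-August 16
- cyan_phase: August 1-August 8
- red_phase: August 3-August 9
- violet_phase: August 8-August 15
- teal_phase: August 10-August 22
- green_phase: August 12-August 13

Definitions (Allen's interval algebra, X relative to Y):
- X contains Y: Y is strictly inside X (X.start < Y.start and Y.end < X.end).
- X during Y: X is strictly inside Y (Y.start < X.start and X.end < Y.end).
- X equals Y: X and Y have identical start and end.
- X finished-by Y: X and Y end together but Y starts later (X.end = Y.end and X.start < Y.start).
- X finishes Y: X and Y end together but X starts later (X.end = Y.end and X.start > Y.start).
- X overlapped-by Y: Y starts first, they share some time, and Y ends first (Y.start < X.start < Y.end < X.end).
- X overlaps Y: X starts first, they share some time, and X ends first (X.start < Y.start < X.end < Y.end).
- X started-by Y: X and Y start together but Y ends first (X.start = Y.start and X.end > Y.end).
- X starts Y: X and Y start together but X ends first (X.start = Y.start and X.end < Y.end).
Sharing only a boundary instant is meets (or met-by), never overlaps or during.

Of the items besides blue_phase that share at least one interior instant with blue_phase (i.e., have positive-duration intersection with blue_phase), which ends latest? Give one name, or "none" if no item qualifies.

Target blue_phase = [August 8, August 16].
cyan_phase [August 1, August 8] → meets → excluded.
green_phase [August 12, August 13] → during → candidate.
red_phase [August 3, August 9] → overlaps → candidate.
teal_phase [August 10, August 22] → overlapped-by → candidate.
violet_phase [August 8, August 15] → starts → candidate.
Among candidates, latest end is August 22 → teal_phase.

teal_phase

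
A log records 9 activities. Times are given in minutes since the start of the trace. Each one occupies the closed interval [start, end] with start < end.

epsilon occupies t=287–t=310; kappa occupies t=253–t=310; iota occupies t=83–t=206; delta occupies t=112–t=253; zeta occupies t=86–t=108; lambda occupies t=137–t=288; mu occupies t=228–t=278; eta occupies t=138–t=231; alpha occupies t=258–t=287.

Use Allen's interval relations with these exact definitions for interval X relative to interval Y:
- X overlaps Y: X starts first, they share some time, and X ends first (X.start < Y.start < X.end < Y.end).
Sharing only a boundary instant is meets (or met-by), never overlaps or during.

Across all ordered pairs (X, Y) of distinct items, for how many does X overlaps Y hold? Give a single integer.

10

Checking all 72 ordered pairs for relation 'overlaps'; matching pairs in alphabetical order:
(delta, lambda): delta overlaps lambda ✓
(delta, mu): delta overlaps mu ✓
(eta, mu): eta overlaps mu ✓
(iota, delta): iota overlaps delta ✓
(iota, eta): iota overlaps eta ✓
(iota, lambda): iota overlaps lambda ✓
(lambda, epsilon): lambda overlaps epsilon ✓
(lambda, kappa): lambda overlaps kappa ✓
(mu, alpha): mu overlaps alpha ✓
(mu, kappa): mu overlaps kappa ✓
Count: 10.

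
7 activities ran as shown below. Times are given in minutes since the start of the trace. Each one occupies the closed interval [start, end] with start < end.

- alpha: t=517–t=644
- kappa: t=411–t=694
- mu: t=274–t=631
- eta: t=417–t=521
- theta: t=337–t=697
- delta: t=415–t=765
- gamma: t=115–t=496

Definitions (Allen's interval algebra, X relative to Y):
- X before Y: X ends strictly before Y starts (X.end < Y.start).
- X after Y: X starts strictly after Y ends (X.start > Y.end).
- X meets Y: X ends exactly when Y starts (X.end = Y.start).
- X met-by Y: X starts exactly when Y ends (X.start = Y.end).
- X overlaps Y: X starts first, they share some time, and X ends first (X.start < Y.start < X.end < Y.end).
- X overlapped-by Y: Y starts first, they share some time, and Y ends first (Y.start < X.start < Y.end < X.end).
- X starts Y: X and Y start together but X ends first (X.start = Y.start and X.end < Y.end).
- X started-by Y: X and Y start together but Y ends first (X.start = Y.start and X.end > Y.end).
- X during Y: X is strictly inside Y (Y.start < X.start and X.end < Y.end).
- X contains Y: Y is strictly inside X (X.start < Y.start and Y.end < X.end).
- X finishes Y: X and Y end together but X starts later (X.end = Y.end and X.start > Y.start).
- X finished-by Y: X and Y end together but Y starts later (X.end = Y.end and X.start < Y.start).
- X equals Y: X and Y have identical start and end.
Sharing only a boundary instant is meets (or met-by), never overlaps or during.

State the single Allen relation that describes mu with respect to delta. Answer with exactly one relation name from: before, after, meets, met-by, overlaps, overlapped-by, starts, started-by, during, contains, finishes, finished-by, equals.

overlaps

mu = [t=274, t=631]; delta = [t=415, t=765].
Compare endpoints: mu.start < delta.start, mu.start < delta.end, mu.end > delta.start, mu.end < delta.end.
That pattern is 'overlaps'.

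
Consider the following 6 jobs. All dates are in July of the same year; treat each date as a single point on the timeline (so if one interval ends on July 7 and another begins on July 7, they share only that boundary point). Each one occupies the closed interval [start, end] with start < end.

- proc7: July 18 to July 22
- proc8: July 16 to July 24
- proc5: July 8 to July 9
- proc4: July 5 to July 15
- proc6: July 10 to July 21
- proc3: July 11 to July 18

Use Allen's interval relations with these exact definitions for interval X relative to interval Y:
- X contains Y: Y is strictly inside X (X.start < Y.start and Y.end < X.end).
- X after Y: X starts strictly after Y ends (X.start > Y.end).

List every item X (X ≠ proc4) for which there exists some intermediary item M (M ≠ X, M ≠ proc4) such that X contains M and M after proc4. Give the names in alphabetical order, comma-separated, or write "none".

proc8

Target proc4 = [July 5, July 15].
Intermediaries M with M after proc4: proc7, proc8.
Via proc7 — items with X contains proc7: proc8.
Via proc8 — items with X contains proc8: none.
Union: proc8.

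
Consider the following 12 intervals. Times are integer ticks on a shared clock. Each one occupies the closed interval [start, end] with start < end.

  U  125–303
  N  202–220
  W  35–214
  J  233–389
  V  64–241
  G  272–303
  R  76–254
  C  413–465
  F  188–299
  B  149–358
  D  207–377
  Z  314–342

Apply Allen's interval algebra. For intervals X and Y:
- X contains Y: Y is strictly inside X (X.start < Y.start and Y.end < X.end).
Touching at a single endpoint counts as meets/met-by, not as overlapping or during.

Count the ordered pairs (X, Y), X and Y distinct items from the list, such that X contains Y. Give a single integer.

Checking all 132 ordered pairs for relation 'contains'; matching pairs in alphabetical order:
(B, F): B contains F ✓
(B, G): B contains G ✓
(B, N): B contains N ✓
(B, Z): B contains Z ✓
(D, G): D contains G ✓
(D, Z): D contains Z ✓
(F, N): F contains N ✓
(J, G): J contains G ✓
(J, Z): J contains Z ✓
(R, N): R contains N ✓
(U, F): U contains F ✓
(U, N): U contains N ✓
(V, N): V contains N ✓
Count: 13.

13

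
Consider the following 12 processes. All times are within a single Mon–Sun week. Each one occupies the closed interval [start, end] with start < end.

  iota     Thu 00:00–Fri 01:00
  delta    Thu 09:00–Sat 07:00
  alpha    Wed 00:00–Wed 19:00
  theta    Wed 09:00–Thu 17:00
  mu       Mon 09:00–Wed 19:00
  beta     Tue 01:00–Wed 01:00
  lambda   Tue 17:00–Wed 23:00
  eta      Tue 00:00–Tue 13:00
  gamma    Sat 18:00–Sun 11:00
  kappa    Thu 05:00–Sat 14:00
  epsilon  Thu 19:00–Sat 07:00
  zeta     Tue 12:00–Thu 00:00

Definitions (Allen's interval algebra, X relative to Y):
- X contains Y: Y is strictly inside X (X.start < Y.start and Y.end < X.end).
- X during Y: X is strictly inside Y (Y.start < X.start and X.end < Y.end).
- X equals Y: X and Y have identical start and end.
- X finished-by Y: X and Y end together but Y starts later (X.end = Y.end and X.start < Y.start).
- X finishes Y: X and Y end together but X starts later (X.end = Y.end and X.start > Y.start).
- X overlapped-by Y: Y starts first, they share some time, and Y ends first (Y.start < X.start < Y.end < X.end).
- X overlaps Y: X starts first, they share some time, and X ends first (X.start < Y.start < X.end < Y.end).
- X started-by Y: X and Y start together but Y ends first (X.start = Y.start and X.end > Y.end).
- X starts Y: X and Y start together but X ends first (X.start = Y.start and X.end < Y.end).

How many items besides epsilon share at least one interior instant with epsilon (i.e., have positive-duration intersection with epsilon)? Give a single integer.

Target epsilon = [Thu 19:00, Sat 07:00].
alpha [Wed 00:00, Wed 19:00] → before → no.
beta [Tue 01:00, Wed 01:00] → before → no.
delta [Thu 09:00, Sat 07:00] → finished-by → counts.
eta [Tue 00:00, Tue 13:00] → before → no.
gamma [Sat 18:00, Sun 11:00] → after → no.
iota [Thu 00:00, Fri 01:00] → overlaps → counts.
kappa [Thu 05:00, Sat 14:00] → contains → counts.
lambda [Tue 17:00, Wed 23:00] → before → no.
mu [Mon 09:00, Wed 19:00] → before → no.
theta [Wed 09:00, Thu 17:00] → before → no.
zeta [Tue 12:00, Thu 00:00] → before → no.
Total: 3.

3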